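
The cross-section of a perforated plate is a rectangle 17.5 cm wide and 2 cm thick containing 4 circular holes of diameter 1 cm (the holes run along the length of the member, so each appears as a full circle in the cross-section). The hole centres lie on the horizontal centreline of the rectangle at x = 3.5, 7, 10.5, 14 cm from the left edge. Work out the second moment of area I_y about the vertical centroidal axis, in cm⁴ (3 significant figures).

Split into non-overlapping primitives; take the origin at the lower-left of the bounding box.
Plate: 17.5 × 2, A = 35 cm², x = 8.75 cm, Ī = 893.23 cm⁴.
Hole 1 (subtracted): ⌀1, A = 0.7854 cm², x = 3.5 cm, Ī = 0.049087 cm⁴.
Hole 2 (subtracted): ⌀1, A = 0.7854 cm², x = 7 cm, Ī = 0.049087 cm⁴.
Hole 3 (subtracted): ⌀1, A = 0.7854 cm², x = 10.5 cm, Ī = 0.049087 cm⁴.
Hole 4 (subtracted): ⌀1, A = 0.7854 cm², x = 14 cm, Ī = 0.049087 cm⁴.
By symmetry the centroid is at mid-width, x̄ = 8.75 cm.
Transfer each piece to the vertical centroidal axis using Ī + A·d² with d = x − 8.75:
  plate: d = 0 cm → contributes +893.23 cm⁴
  hole 1: d = -5.25 cm → contributes −21.697 cm⁴
  hole 2: d = -1.75 cm → contributes −2.4544 cm⁴
  hole 3: d = 1.75 cm → contributes −2.4544 cm⁴
  hole 4: d = 5.25 cm → contributes −21.697 cm⁴
Total I = 844.93 cm⁴.

I_y ≈ 845 cm⁴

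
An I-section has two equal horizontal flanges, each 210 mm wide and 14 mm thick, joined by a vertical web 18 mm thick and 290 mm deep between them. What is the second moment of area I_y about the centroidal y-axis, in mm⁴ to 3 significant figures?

Break the section into simple shapes (no overlaps), measuring from the bottom-left corner of the bounding box.
Bottom flange: 210 × 14, A = 2 940 mm², x = 105 mm, Ī = 10 804 500 mm⁴.
Web: 18 × 290, A = 5 220 mm², x = 105 mm, Ī = 140 940 mm⁴.
Top flange: 210 × 14, A = 2 940 mm², x = 105 mm, Ī = 10 804 500 mm⁴.
By symmetry the centroid is at mid-width, x̄ = 105 mm.
All pieces are centred on the centroidal y-axis, so I = ΣĪ = 21 749 940 mm⁴.

I_y ≈ 2.17 × 10⁷ mm⁴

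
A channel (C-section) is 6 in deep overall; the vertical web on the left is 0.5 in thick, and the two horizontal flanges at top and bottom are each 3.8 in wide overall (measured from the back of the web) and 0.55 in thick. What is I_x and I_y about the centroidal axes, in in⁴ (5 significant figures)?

Split into non-overlapping primitives; take the origin at the lower-left of the bounding box.
Web: 0.5 × 6, A = 3 in², y = 3 in, Ī = 9 in⁴.
Top flange (beyond web): 3.3 × 0.55, A = 1.815 in², y = 5.725 in, Ī = 0.04575313 in⁴.
Bottom flange (beyond web): 3.3 × 0.55, A = 1.815 in², y = 0.275 in, Ī = 0.04575313 in⁴.
By symmetry the centroid is at mid-height, ȳ = 3 in.
Transfer each piece to the centroidal x-axis using Ī + A·d² with d = y − 3:
  web: d = 0 in → contributes +9 in⁴
  top flange (beyond web): d = 2.725 in → contributes +13.52326 in⁴
  bottom flange (beyond web): d = -2.725 in → contributes +13.52326 in⁴
Total I = 36.04653 in⁴.
For the y-axis: x̄ = 1.290271 in.
Repeating about the centroidal y-axis gives I_y = 9.286273 in⁴.

I_x ≈ 36.047 in⁴, I_y ≈ 9.2863 in⁴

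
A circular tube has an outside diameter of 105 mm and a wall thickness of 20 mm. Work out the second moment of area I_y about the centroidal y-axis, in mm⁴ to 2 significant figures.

Treat the section as a set of non-overlapping primitives; coordinates are from the bounding-box lower-left.
Outer circle: ⌀105, A = 8 659 mm², x = 52.5 mm, Ī = 5 966 602 mm⁴.
Bore (subtracted): ⌀65, A = 3 318 mm², x = 52.5 mm, Ī = 876 241 mm⁴.
By symmetry the centroid is at mid-width, x̄ = 52.5 mm.
All pieces are centred on the centroidal y-axis, so I = ΣĪ (holes subtracted) = 5 090 362 mm⁴.

I_y ≈ 5.1 × 10⁶ mm⁴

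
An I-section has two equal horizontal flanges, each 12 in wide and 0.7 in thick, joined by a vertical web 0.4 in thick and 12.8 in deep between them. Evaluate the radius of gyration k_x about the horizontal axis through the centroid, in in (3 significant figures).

k_x ≈ 6.18 in

Treat the section as a set of non-overlapping primitives; coordinates are from the bounding-box lower-left.
Bottom flange: 12 × 0.7, A = 8.4 in², y = 0.35 in, Ī = 0.343 in⁴.
Web: 0.4 × 12.8, A = 5.12 in², y = 7.1 in, Ī = 69.905 in⁴.
Top flange: 12 × 0.7, A = 8.4 in², y = 13.85 in, Ī = 0.343 in⁴.
By symmetry the centroid is at mid-height, ȳ = 7.1 in.
Transfer each piece to the horizontal axis through the centroid using Ī + A·d² with d = y − 7.1:
  bottom flange: d = -6.75 in → contributes +383.07 in⁴
  web: d = 0 in → contributes +69.905 in⁴
  top flange: d = 6.75 in → contributes +383.07 in⁴
Total I = 836.04 in⁴.
Radius of gyration: k = √(I/A) = √(836.04 / 21.92) = 6.1758 in.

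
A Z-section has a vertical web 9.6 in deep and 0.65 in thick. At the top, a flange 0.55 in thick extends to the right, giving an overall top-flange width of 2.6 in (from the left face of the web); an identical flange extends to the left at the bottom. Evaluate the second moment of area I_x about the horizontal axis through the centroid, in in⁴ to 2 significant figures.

I_x ≈ 92 in⁴

Split into non-overlapping primitives; take the origin at the lower-left of the bounding box.
Web: 0.65 × 9.6, A = 6.24 in², y = 4.8 in, Ī = 47.92 in⁴.
Top flange (beyond web): 1.95 × 0.55, A = 1.073 in², y = 9.325 in, Ī = 0.02704 in⁴.
Bottom flange (beyond web): 1.95 × 0.55, A = 1.073 in², y = 0.275 in, Ī = 0.02704 in⁴.
Centroid: ȳ = ΣA·y / ΣA = 4.8 in.
Transfer each piece to the horizontal axis through the centroid using Ī + A·d² with d = y − 4.8:
  web: d = 0 in → contributes +47.92 in⁴
  top flange (beyond web): d = 4.525 in → contributes +21.99 in⁴
  bottom flange (beyond web): d = -4.525 in → contributes +21.99 in⁴
Total I = 91.9 in⁴.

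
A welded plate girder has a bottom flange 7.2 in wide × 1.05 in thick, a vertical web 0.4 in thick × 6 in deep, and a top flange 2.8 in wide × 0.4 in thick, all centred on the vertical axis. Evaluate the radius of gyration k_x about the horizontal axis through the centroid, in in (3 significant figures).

Split into non-overlapping primitives; take the origin at the lower-left of the bounding box.
Bottom plate: 7.2 × 1.05, A = 7.56 in², y = 0.525 in, Ī = 0.69458 in⁴.
Web plate: 0.4 × 6, A = 2.4 in², y = 4.05 in, Ī = 7.2 in⁴.
Top plate: 2.8 × 0.4, A = 1.12 in², y = 7.25 in, Ī = 0.014933 in⁴.
Centroid: ȳ = ΣA·y / ΣA = 1.9683 in.
Transfer each piece to the horizontal axis through the centroid using Ī + A·d² with d = y − 1.9683:
  bottom plate: d = -1.4433 in → contributes +16.443 in⁴
  web plate: d = 2.0817 in → contributes +17.6 in⁴
  top plate: d = 5.2817 in → contributes +31.259 in⁴
Total I = 65.302 in⁴.
Radius of gyration: k = √(I/A) = √(65.302 / 11.08) = 2.4277 in.

k_x ≈ 2.43 in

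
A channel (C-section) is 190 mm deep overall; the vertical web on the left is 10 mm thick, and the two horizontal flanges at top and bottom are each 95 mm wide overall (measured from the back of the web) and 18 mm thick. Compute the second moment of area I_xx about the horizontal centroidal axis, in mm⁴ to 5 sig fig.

Break the section into simple shapes (no overlaps), measuring from the bottom-left corner of the bounding box.
Web: 10 × 190, A = 1 900 mm², y = 95 mm, Ī = 5 715 833 mm⁴.
Top flange (beyond web): 85 × 18, A = 1 530 mm², y = 181 mm, Ī = 41 310 mm⁴.
Bottom flange (beyond web): 85 × 18, A = 1 530 mm², y = 9 mm, Ī = 41 310 mm⁴.
By symmetry the centroid is at mid-height, ȳ = 95 mm.
Transfer each piece to the horizontal centroidal axis using Ī + A·d² with d = y − 95:
  web: d = 0 mm → contributes +5 715 833 mm⁴
  top flange (beyond web): d = 86 mm → contributes +11 357 190 mm⁴
  bottom flange (beyond web): d = -86 mm → contributes +11 357 190 mm⁴
Total I = 28 430 213 mm⁴.

I_xx ≈ 2.8430 × 10⁷ mm⁴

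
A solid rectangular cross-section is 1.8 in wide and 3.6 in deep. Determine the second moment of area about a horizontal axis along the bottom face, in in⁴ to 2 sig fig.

The section: 1.8 × 3.6, A = 6.48 in², y = 1.8 in, Ī = 6.998 in⁴.
Transfer it to the bottom edge using Ī + A·d² with d = y − 0:
  the section: d = 1.8 in → contributes +27.99 in⁴
Total I = 27.99 in⁴.

I_base ≈ 28 in⁴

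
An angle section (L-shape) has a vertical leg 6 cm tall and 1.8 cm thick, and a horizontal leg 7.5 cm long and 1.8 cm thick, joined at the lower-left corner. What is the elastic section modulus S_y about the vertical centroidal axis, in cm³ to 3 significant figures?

Break the section into simple shapes (no overlaps), measuring from the bottom-left corner of the bounding box.
Vertical leg: 1.8 × 6, A = 10.8 cm², x = 0.9 cm, Ī = 2.916 cm⁴.
Horizontal leg (remainder): 5.7 × 1.8, A = 10.26 cm², x = 4.65 cm, Ī = 27.779 cm⁴.
Centroid: x̄ = ΣA·x / ΣA = 2.7269 cm.
Transfer each piece to the vertical centroidal axis using Ī + A·d² with d = x − 2.7269:
  vertical leg: d = -1.8269 cm → contributes +38.963 cm⁴
  horizontal leg (remainder): d = 1.9231 cm → contributes +65.723 cm⁴
Total I = 104.69 cm⁴.
Extreme fibre distance c = 4.7731 cm; S = I/c = 21.932 cm³.

S_y ≈ 21.9 cm³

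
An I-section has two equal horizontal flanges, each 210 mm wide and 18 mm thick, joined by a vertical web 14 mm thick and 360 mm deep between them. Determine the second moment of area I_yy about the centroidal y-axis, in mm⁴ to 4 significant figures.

Break the section into simple shapes (no overlaps), measuring from the bottom-left corner of the bounding box.
Bottom flange: 210 × 18, A = 3 780 mm², x = 105 mm, Ī = 13 891 500 mm⁴.
Web: 14 × 360, A = 5 040 mm², x = 105 mm, Ī = 82 320 mm⁴.
Top flange: 210 × 18, A = 3 780 mm², x = 105 mm, Ī = 13 891 500 mm⁴.
By symmetry the centroid is at mid-width, x̄ = 105 mm.
All pieces are centred on the centroidal y-axis, so I = ΣĪ = 27 865 320 mm⁴.

I_yy ≈ 2.787 × 10⁷ mm⁴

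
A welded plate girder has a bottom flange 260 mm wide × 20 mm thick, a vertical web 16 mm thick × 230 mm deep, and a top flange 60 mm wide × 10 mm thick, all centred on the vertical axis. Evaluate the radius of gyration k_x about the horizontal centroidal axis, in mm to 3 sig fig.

Decompose the section into non-overlapping parts with the origin at the bottom-left of its bounding rectangle.
Bottom plate: 260 × 20, A = 5 200 mm², y = 10 mm, Ī = 173 333 mm⁴.
Web plate: 16 × 230, A = 3 680 mm², y = 135 mm, Ī = 16 222 667 mm⁴.
Top plate: 60 × 10, A = 600 mm², y = 255 mm, Ī = 5 000 mm⁴.
Centroid: ȳ = ΣA·y / ΣA = 74.03 mm.
Transfer each piece to the horizontal centroidal axis using Ī + A·d² with d = y − 74.03:
  bottom plate: d = -64.03 mm → contributes +21 492 197 mm⁴
  web plate: d = 60.97 mm → contributes +29 902 689 mm⁴
  top plate: d = 180.97 mm → contributes +19 655 185 mm⁴
Total I = 71 050 072 mm⁴.
Radius of gyration: k = √(I/A) = √(71 050 072 / 9 480) = 86.572 mm.

k_x ≈ 86.6 mm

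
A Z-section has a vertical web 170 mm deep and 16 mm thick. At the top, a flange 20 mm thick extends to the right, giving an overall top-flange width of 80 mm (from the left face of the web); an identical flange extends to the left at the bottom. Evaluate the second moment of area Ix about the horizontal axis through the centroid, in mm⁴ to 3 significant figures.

Split into non-overlapping primitives; take the origin at the lower-left of the bounding box.
Web: 16 × 170, A = 2 720 mm², y = 85 mm, Ī = 6 550 667 mm⁴.
Top flange (beyond web): 64 × 20, A = 1 280 mm², y = 160 mm, Ī = 42 667 mm⁴.
Bottom flange (beyond web): 64 × 20, A = 1 280 mm², y = 10 mm, Ī = 42 667 mm⁴.
Centroid: ȳ = ΣA·y / ΣA = 85 mm.
Transfer each piece to the horizontal axis through the centroid using Ī + A·d² with d = y − 85:
  web: d = 0 mm → contributes +6 550 667 mm⁴
  top flange (beyond web): d = 75 mm → contributes +7 242 667 mm⁴
  bottom flange (beyond web): d = -75 mm → contributes +7 242 667 mm⁴
Total I = 21 036 000 mm⁴.

Ix ≈ 2.10 × 10⁷ mm⁴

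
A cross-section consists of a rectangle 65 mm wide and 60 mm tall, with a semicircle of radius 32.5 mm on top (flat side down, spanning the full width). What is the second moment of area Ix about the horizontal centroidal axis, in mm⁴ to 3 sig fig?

Decompose the section into non-overlapping parts with the origin at the bottom-left of its bounding rectangle.
Rectangular body: 65 × 60, A = 3 900 mm², y = 30 mm, Ī = 1 170 000 mm⁴.
Semicircular cap: semicircle r = 32.5, A = 1659.2 mm², y = 73.793 mm, Ī = 122 452 mm⁴.
Centroid: ȳ = ΣA·y / ΣA = 43.07 mm.
Transfer each piece to the horizontal centroidal axis using Ī + A·d² with d = y − 43.07:
  rectangular body: d = -13.07 mm → contributes +1 836 252 mm⁴
  semicircular cap: d = 30.723 mm → contributes +1 688 541 mm⁴
Total I = 3 524 792 mm⁴.

Ix ≈ 3.52 × 10⁶ mm⁴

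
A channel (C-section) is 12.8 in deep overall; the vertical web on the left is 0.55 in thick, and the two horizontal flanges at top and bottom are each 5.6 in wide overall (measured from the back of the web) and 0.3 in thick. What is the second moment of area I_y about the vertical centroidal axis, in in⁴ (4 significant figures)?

Decompose the section into non-overlapping parts with the origin at the bottom-left of its bounding rectangle.
Web: 0.55 × 12.8, A = 7.04 in², x = 0.275 in, Ī = 0.177467 in⁴.
Top flange (beyond web): 5.05 × 0.3, A = 1.515 in², x = 3.075 in, Ī = 3.21969 in⁴.
Bottom flange (beyond web): 5.05 × 0.3, A = 1.515 in², x = 3.075 in, Ī = 3.21969 in⁴.
Centroid: x̄ = ΣA·x / ΣA = 1.1175 in.
Transfer each piece to the vertical centroidal axis using Ī + A·d² with d = x − 1.1175:
  web: d = -0.842502 in → contributes +5.17453 in⁴
  top flange (beyond web): d = 1.9575 in → contributes +9.02486 in⁴
  bottom flange (beyond web): d = 1.9575 in → contributes +9.02486 in⁴
Total I = 23.2243 in⁴.

I_y ≈ 23.22 in⁴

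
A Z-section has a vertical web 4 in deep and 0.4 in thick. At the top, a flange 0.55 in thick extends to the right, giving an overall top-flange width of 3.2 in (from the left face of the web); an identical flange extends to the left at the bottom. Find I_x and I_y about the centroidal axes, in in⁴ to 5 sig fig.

Split into non-overlapping primitives; take the origin at the lower-left of the bounding box.
Web: 0.4 × 4, A = 1.6 in², y = 2 in, Ī = 2.133333 in⁴.
Top flange (beyond web): 2.8 × 0.55, A = 1.54 in², y = 3.725 in, Ī = 0.03882083 in⁴.
Bottom flange (beyond web): 2.8 × 0.55, A = 1.54 in², y = 0.275 in, Ī = 0.03882083 in⁴.
Centroid: ȳ = ΣA·y / ΣA = 2 in.
Transfer each piece to the centroidal x-axis using Ī + A·d² with d = y − 2:
  web: d = 0 in → contributes +2.133333 in⁴
  top flange (beyond web): d = 1.725 in → contributes +4.621283 in⁴
  bottom flange (beyond web): d = -1.725 in → contributes +4.621283 in⁴
Total I = 11.3759 in⁴.
For the y-axis: x̄ = 3 in.
Repeating about the centroidal y-axis gives I_y = 9.9184 in⁴.

I_x ≈ 11.376 in⁴, I_y ≈ 9.9184 in⁴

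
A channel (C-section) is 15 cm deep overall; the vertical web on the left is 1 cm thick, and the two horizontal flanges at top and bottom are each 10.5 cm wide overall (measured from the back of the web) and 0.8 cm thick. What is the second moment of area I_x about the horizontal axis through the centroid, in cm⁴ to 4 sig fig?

I_x ≈ 1048 cm⁴

Break the section into simple shapes (no overlaps), measuring from the bottom-left corner of the bounding box.
Web: 1 × 15, A = 15 cm², y = 7.5 cm, Ī = 281.25 cm⁴.
Top flange (beyond web): 9.5 × 0.8, A = 7.6 cm², y = 14.6 cm, Ī = 0.405333 cm⁴.
Bottom flange (beyond web): 9.5 × 0.8, A = 7.6 cm², y = 0.4 cm, Ī = 0.405333 cm⁴.
By symmetry the centroid is at mid-height, ȳ = 7.5 cm.
Transfer each piece to the horizontal axis through the centroid using Ī + A·d² with d = y − 7.5:
  web: d = 0 cm → contributes +281.25 cm⁴
  top flange (beyond web): d = 7.1 cm → contributes +383.521 cm⁴
  bottom flange (beyond web): d = -7.1 cm → contributes +383.521 cm⁴
Total I = 1048.29 cm⁴.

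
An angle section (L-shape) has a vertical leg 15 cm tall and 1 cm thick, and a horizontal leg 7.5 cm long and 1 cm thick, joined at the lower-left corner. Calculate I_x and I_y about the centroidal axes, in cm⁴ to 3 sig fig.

Decompose the section into non-overlapping parts with the origin at the bottom-left of its bounding rectangle.
Vertical leg: 1 × 15, A = 15 cm², y = 7.5 cm, Ī = 281.25 cm⁴.
Horizontal leg (remainder): 6.5 × 1, A = 6.5 cm², y = 0.5 cm, Ī = 0.54167 cm⁴.
Centroid: ȳ = ΣA·y / ΣA = 5.3837 cm.
Transfer each piece to the centroidal x-axis using Ī + A·d² with d = y − 5.3837:
  vertical leg: d = 2.1163 cm → contributes +348.43 cm⁴
  horizontal leg (remainder): d = -4.8837 cm → contributes +155.57 cm⁴
Total I = 504 cm⁴.
For the y-axis: x̄ = 1.6337 cm.
Repeating about the centroidal y-axis gives I_y = 87.907 cm⁴.

I_x ≈ 504 cm⁴, I_y ≈ 87.9 cm⁴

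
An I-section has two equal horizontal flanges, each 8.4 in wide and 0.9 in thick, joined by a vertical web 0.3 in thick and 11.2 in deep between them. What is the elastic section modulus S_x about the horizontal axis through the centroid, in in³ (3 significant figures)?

Decompose the section into non-overlapping parts with the origin at the bottom-left of its bounding rectangle.
Bottom flange: 8.4 × 0.9, A = 7.56 in², y = 0.45 in, Ī = 0.5103 in⁴.
Web: 0.3 × 11.2, A = 3.36 in², y = 6.5 in, Ī = 35.123 in⁴.
Top flange: 8.4 × 0.9, A = 7.56 in², y = 12.55 in, Ī = 0.5103 in⁴.
By symmetry the centroid is at mid-height, ȳ = 6.5 in.
Transfer each piece to the horizontal axis through the centroid using Ī + A·d² with d = y − 6.5:
  bottom flange: d = -6.05 in → contributes +277.23 in⁴
  web: d = 0 in → contributes +35.123 in⁴
  top flange: d = 6.05 in → contributes +277.23 in⁴
Total I = 589.57 in⁴.
Extreme fibre distance c = 6.5 in; S = I/c = 90.704 in³.

S_x ≈ 90.7 in³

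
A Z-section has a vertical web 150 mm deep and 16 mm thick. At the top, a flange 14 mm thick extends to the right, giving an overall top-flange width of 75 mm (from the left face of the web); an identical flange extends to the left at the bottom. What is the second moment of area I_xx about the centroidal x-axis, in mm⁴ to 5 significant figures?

Treat the section as a set of non-overlapping primitives; coordinates are from the bounding-box lower-left.
Web: 16 × 150, A = 2 400 mm², y = 75 mm, Ī = 4 500 000 mm⁴.
Top flange (beyond web): 59 × 14, A = 826 mm², y = 143 mm, Ī = 13491.33 mm⁴.
Bottom flange (beyond web): 59 × 14, A = 826 mm², y = 7 mm, Ī = 13491.33 mm⁴.
Centroid: ȳ = ΣA·y / ΣA = 75 mm.
Transfer each piece to the centroidal x-axis using Ī + A·d² with d = y − 75:
  web: d = 0 mm → contributes +4 500 000 mm⁴
  top flange (beyond web): d = 68 mm → contributes +3 832 915 mm⁴
  bottom flange (beyond web): d = -68 mm → contributes +3 832 915 mm⁴
Total I = 12 165 831 mm⁴.

I_xx ≈ 1.2166 × 10⁷ mm⁴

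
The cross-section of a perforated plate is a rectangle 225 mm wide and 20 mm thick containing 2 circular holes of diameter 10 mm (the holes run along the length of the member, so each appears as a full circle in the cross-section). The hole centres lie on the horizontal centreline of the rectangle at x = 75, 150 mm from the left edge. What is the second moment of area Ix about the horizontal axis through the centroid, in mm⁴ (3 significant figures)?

Ix ≈ 1.49 × 10⁵ mm⁴

Break the section into simple shapes (no overlaps), measuring from the bottom-left corner of the bounding box.
Plate: 225 × 20, A = 4 500 mm², y = 10 mm, Ī = 150 000 mm⁴.
Hole 1 (subtracted): ⌀10, A = 78.54 mm², y = 10 mm, Ī = 490.87 mm⁴.
Hole 2 (subtracted): ⌀10, A = 78.54 mm², y = 10 mm, Ī = 490.87 mm⁴.
By symmetry the centroid is at mid-height, ȳ = 10 mm.
All pieces are centred on the horizontal axis through the centroid, so I = ΣĪ (holes subtracted) = 149 018 mm⁴.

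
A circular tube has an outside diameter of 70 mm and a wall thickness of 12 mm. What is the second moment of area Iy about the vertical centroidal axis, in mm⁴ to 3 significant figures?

Iy ≈ 9.59 × 10⁵ mm⁴

Treat the section as a set of non-overlapping primitives; coordinates are from the bounding-box lower-left.
Outer circle: ⌀70, A = 3848.5 mm², x = 35 mm, Ī = 1 178 588 mm⁴.
Bore (subtracted): ⌀46, A = 1661.9 mm², x = 35 mm, Ī = 219 787 mm⁴.
By symmetry the centroid is at mid-width, x̄ = 35 mm.
All pieces are centred on the vertical centroidal axis, so I = ΣĪ (holes subtracted) = 958 802 mm⁴.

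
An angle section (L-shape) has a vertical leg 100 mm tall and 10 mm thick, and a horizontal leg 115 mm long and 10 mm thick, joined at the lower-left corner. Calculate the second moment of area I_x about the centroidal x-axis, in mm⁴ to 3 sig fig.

I_x ≈ 1.88 × 10⁶ mm⁴

Decompose the section into non-overlapping parts with the origin at the bottom-left of its bounding rectangle.
Vertical leg: 10 × 100, A = 1 000 mm², y = 50 mm, Ī = 833 333 mm⁴.
Horizontal leg (remainder): 105 × 10, A = 1 050 mm², y = 5 mm, Ī = 8 750 mm⁴.
Centroid: ȳ = ΣA·y / ΣA = 26.951 mm.
Transfer each piece to the centroidal x-axis using Ī + A·d² with d = y − 26.951:
  vertical leg: d = 23.049 mm → contributes +1 364 580 mm⁴
  horizontal leg (remainder): d = -21.951 mm → contributes +514 699 mm⁴
Total I = 1 879 278 mm⁴.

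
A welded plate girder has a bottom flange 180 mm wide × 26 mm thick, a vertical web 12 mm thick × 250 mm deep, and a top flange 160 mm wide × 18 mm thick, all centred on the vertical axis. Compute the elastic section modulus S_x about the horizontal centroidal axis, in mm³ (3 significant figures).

Decompose the section into non-overlapping parts with the origin at the bottom-left of its bounding rectangle.
Bottom plate: 180 × 26, A = 4 680 mm², y = 13 mm, Ī = 263 640 mm⁴.
Web plate: 12 × 250, A = 3 000 mm², y = 151 mm, Ī = 15 625 000 mm⁴.
Top plate: 160 × 18, A = 2 880 mm², y = 285 mm, Ī = 77 760 mm⁴.
Centroid: ȳ = ΣA·y / ΣA = 126.39 mm.
Transfer each piece to the horizontal centroidal axis using Ī + A·d² with d = y − 126.39:
  bottom plate: d = -113.39 mm → contributes +60 431 908 mm⁴
  web plate: d = 24.614 mm → contributes +17 442 493 mm⁴
  top plate: d = 158.61 mm → contributes +72 533 623 mm⁴
Total I = 150 408 024 mm⁴.
Extreme fibre distance c = 167.61 mm; S = I/c = 897 350 mm³.

S_x ≈ 8.97 × 10⁵ mm³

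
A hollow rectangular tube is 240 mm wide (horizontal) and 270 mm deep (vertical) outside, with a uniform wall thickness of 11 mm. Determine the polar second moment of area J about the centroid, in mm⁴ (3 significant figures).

Treat the section as a set of non-overlapping primitives; coordinates are from the bounding-box lower-left.
Outer rectangle: 240 × 270, A = 64 800 mm², y = 135 mm, Ī = 393 660 000 mm⁴.
Inner void (subtracted): 218 × 248, A = 54 064 mm², y = 135 mm, Ī = 277 096 021 mm⁴.
By symmetry the centroid is at mid-height, ȳ = 135 mm.
All pieces are centred on the centroidal x-axis, so I = ΣĪ (holes subtracted) = 116 563 979 mm⁴.
Repeating about the centroidal y-axis gives I_y = 96 928 539 mm⁴.
Polar second moment: J = I_x + I_y = 213 492 517 mm⁴.

J ≈ 2.13 × 10⁸ mm⁴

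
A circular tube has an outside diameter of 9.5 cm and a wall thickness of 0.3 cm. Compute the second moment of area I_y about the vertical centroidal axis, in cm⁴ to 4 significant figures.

I_y ≈ 91.83 cm⁴

Split into non-overlapping primitives; take the origin at the lower-left of the bounding box.
Outer circle: ⌀9.5, A = 70.8822 cm², x = 4.75 cm, Ī = 399.82 cm⁴.
Bore (subtracted): ⌀8.9, A = 62.2114 cm², x = 4.75 cm, Ī = 307.985 cm⁴.
By symmetry the centroid is at mid-width, x̄ = 4.75 cm.
All pieces are centred on the vertical centroidal axis, so I = ΣĪ (holes subtracted) = 91.8346 cm⁴.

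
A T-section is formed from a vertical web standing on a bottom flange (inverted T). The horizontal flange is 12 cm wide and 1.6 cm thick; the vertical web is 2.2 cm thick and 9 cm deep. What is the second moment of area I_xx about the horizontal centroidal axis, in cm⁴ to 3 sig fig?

I_xx ≈ 412 cm⁴

Decompose the section into non-overlapping parts with the origin at the bottom-left of its bounding rectangle.
Flange: 12 × 1.6, A = 19.2 cm², y = 0.8 cm, Ī = 4.096 cm⁴.
Web: 2.2 × 9, A = 19.8 cm², y = 6.1 cm, Ī = 133.65 cm⁴.
Centroid: ȳ = ΣA·y / ΣA = 3.4908 cm.
Transfer each piece to the horizontal centroidal axis using Ī + A·d² with d = y − 3.4908:
  flange: d = -2.6908 cm → contributes +143.11 cm⁴
  web: d = 2.6092 cm → contributes +268.45 cm⁴
Total I = 411.56 cm⁴.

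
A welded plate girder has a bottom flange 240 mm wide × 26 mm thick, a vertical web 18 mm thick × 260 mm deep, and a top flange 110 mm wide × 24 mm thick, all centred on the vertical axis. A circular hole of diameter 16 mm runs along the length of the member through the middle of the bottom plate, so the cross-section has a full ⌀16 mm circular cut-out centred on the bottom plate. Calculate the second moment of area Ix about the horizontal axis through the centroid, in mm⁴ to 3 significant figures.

Decompose the section into non-overlapping parts with the origin at the bottom-left of its bounding rectangle.
Bottom plate: 240 × 26, A = 6 240 mm², y = 13 mm, Ī = 351 520 mm⁴.
Web plate: 18 × 260, A = 4 680 mm², y = 156 mm, Ī = 26 364 000 mm⁴.
Top plate: 110 × 24, A = 2 640 mm², y = 298 mm, Ī = 126 720 mm⁴.
Hole (subtracted): ⌀16, A = 201.06 mm², y = 13 mm, Ī = 3 217 mm⁴.
Centroid: ȳ = ΣA·y / ΣA = 119.42 mm.
Transfer each piece to the horizontal axis through the centroid using Ī + A·d² with d = y − 119.42:
  bottom plate: d = -106.42 mm → contributes +71 019 062 mm⁴
  web plate: d = 36.581 mm → contributes +32 626 757 mm⁴
  top plate: d = 178.58 mm → contributes +84 319 759 mm⁴
  hole: d = -106.42 mm → contributes −2 280 229 mm⁴
Total I = 185 685 350 mm⁴.

Ix ≈ 1.86 × 10⁸ mm⁴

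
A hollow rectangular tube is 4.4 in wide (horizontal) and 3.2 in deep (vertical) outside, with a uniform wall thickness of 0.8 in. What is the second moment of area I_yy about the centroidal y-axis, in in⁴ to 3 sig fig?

I_yy ≈ 19.8 in⁴

Treat the section as a set of non-overlapping primitives; coordinates are from the bounding-box lower-left.
Outer rectangle: 4.4 × 3.2, A = 14.08 in², x = 2.2 in, Ī = 22.716 in⁴.
Inner void (subtracted): 2.8 × 1.6, A = 4.48 in², x = 2.2 in, Ī = 2.9269 in⁴.
By symmetry the centroid is at mid-width, x̄ = 2.2 in.
All pieces are centred on the centroidal y-axis, so I = ΣĪ (holes subtracted) = 19.789 in⁴.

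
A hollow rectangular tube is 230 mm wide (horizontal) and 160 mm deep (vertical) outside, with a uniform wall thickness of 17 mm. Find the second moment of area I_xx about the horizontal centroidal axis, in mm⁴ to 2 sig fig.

Split into non-overlapping primitives; take the origin at the lower-left of the bounding box.
Outer rectangle: 230 × 160, A = 36 800 mm², y = 80 mm, Ī = 78 506 667 mm⁴.
Inner void (subtracted): 196 × 126, A = 24 696 mm², y = 80 mm, Ī = 32 672 808 mm⁴.
By symmetry the centroid is at mid-height, ȳ = 80 mm.
All pieces are centred on the horizontal centroidal axis, so I = ΣĪ (holes subtracted) = 45 833 859 mm⁴.

I_xx ≈ 4.6 × 10⁷ mm⁴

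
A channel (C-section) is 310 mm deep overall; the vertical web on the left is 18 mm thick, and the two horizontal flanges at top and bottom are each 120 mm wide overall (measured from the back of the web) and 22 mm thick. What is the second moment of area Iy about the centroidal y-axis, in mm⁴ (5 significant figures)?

Treat the section as a set of non-overlapping primitives; coordinates are from the bounding-box lower-left.
Web: 18 × 310, A = 5 580 mm², x = 9 mm, Ī = 150 660 mm⁴.
Top flange (beyond web): 102 × 22, A = 2 244 mm², x = 69 mm, Ī = 1 945 548 mm⁴.
Bottom flange (beyond web): 102 × 22, A = 2 244 mm², x = 69 mm, Ī = 1 945 548 mm⁴.
Centroid: x̄ = ΣA·x / ΣA = 35.74613 mm.
Transfer each piece to the centroidal y-axis using Ī + A·d² with d = x − 35.74613:
  web: d = -26.74613 mm → contributes +4 142 342 mm⁴
  top flange (beyond web): d = 33.25387 mm → contributes +4 427 008 mm⁴
  bottom flange (beyond web): d = 33.25387 mm → contributes +4 427 008 mm⁴
Total I = 12 996 359 mm⁴.

Iy ≈ 1.2996 × 10⁷ mm⁴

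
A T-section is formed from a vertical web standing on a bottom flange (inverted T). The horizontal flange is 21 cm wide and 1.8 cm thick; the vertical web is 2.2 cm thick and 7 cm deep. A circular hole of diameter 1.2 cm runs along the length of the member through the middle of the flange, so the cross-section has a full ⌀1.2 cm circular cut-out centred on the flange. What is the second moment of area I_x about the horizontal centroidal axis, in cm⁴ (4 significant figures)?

Treat the section as a set of non-overlapping primitives; coordinates are from the bounding-box lower-left.
Flange: 21 × 1.8, A = 37.8 cm², y = 0.9 cm, Ī = 10.206 cm⁴.
Web: 2.2 × 7, A = 15.4 cm², y = 5.3 cm, Ī = 62.8833 cm⁴.
Hole (subtracted): ⌀1.2, A = 1.13097 cm², y = 0.9 cm, Ī = 0.101788 cm⁴.
Centroid: ȳ = ΣA·y / ΣA = 2.20135 cm.
Transfer each piece to the horizontal centroidal axis using Ī + A·d² with d = y − 2.20135:
  flange: d = -1.30135 cm → contributes +74.2207 cm⁴
  web: d = 3.09865 cm → contributes +210.749 cm⁴
  hole: d = -1.30135 cm → contributes −2.0171 cm⁴
Total I = 282.952 cm⁴.

I_x ≈ 283.0 cm⁴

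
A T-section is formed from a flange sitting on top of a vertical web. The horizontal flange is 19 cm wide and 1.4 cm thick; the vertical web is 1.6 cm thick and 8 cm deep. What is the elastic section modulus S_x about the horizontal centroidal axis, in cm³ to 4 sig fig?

S_x ≈ 36.74 cm³

Treat the section as a set of non-overlapping primitives; coordinates are from the bounding-box lower-left.
Flange: 19 × 1.4, A = 26.6 cm², y = 8.7 cm, Ī = 4.34467 cm⁴.
Web: 1.6 × 8, A = 12.8 cm², y = 4 cm, Ī = 68.2667 cm⁴.
Centroid: ȳ = ΣA·y / ΣA = 7.1731 cm.
Transfer each piece to the horizontal centroidal axis using Ī + A·d² with d = y − 7.1731:
  flange: d = 1.5269 cm → contributes +66.3608 cm⁴
  web: d = -3.1731 cm → contributes +197.144 cm⁴
Total I = 263.505 cm⁴.
Extreme fibre distance c = 7.1731 cm; S = I/c = 36.7352 cm³.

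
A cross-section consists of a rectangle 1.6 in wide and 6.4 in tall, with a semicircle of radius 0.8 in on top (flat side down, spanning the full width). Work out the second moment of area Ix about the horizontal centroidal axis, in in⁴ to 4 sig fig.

Ix ≈ 46.47 in⁴

Break the section into simple shapes (no overlaps), measuring from the bottom-left corner of the bounding box.
Rectangular body: 1.6 × 6.4, A = 10.24 in², y = 3.2 in, Ī = 34.9525 in⁴.
Semicircular cap: semicircle r = 0.8, A = 1.00531 in², y = 6.73953 in, Ī = 0.0449565 in⁴.
Centroid: ȳ = ΣA·y / ΣA = 3.51643 in.
Transfer each piece to the horizontal centroidal axis using Ī + A·d² with d = y − 3.51643:
  rectangular body: d = -0.316427 in → contributes +35.9778 in⁴
  semicircular cap: d = 3.2231 in → contributes +10.4885 in⁴
Total I = 46.4663 in⁴.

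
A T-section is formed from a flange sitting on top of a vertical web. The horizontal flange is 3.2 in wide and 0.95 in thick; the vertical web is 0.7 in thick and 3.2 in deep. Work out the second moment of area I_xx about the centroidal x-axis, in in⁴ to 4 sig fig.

Decompose the section into non-overlapping parts with the origin at the bottom-left of its bounding rectangle.
Flange: 3.2 × 0.95, A = 3.04 in², y = 3.675 in, Ī = 0.228633 in⁴.
Web: 0.7 × 3.2, A = 2.24 in², y = 1.6 in, Ī = 1.91147 in⁴.
Centroid: ȳ = ΣA·y / ΣA = 2.7947 in.
Transfer each piece to the centroidal x-axis using Ī + A·d² with d = y − 2.7947:
  flange: d = 0.880303 in → contributes +2.58443 in⁴
  web: d = -1.1947 in → contributes +5.10862 in⁴
Total I = 7.69305 in⁴.

I_xx ≈ 7.693 in⁴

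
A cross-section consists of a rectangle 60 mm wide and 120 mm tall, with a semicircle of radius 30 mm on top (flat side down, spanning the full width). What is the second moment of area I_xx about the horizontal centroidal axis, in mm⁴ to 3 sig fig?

I_xx ≈ 1.50 × 10⁷ mm⁴

Split into non-overlapping primitives; take the origin at the lower-left of the bounding box.
Rectangular body: 60 × 120, A = 7 200 mm², y = 60 mm, Ī = 8 640 000 mm⁴.
Semicircular cap: semicircle r = 30, A = 1413.7 mm², y = 132.73 mm, Ī = 88 903 mm⁴.
Centroid: ȳ = ΣA·y / ΣA = 71.937 mm.
Transfer each piece to the horizontal centroidal axis using Ī + A·d² with d = y − 71.937:
  rectangular body: d = -11.937 mm → contributes +9 665 963 mm⁴
  semicircular cap: d = 60.795 mm → contributes +5 314 092 mm⁴
Total I = 14 980 055 mm⁴.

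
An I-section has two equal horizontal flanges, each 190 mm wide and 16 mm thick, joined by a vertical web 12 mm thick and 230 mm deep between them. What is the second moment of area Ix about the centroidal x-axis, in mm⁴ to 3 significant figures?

Ix ≈ 1.04 × 10⁸ mm⁴

Decompose the section into non-overlapping parts with the origin at the bottom-left of its bounding rectangle.
Bottom flange: 190 × 16, A = 3 040 mm², y = 8 mm, Ī = 64 853 mm⁴.
Web: 12 × 230, A = 2 760 mm², y = 131 mm, Ī = 12 167 000 mm⁴.
Top flange: 190 × 16, A = 3 040 mm², y = 254 mm, Ī = 64 853 mm⁴.
By symmetry the centroid is at mid-height, ȳ = 131 mm.
Transfer each piece to the centroidal x-axis using Ī + A·d² with d = y − 131:
  bottom flange: d = -123 mm → contributes +46 057 013 mm⁴
  web: d = 0 mm → contributes +12 167 000 mm⁴
  top flange: d = 123 mm → contributes +46 057 013 mm⁴
Total I = 104 281 027 mm⁴.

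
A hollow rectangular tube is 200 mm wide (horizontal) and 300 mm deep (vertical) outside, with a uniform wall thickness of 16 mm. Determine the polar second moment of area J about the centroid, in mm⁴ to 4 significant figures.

J ≈ 2.746 × 10⁸ mm⁴

Decompose the section into non-overlapping parts with the origin at the bottom-left of its bounding rectangle.
Outer rectangle: 200 × 300, A = 60 000 mm², y = 150 mm, Ī = 450 000 000 mm⁴.
Inner void (subtracted): 168 × 268, A = 45 024 mm², y = 150 mm, Ī = 269 483 648 mm⁴.
By symmetry the centroid is at mid-height, ȳ = 150 mm.
All pieces are centred on the centroidal x-axis, so I = ΣĪ (holes subtracted) = 180 516 352 mm⁴.
Repeating about the centroidal y-axis gives I_y = 94 103 552 mm⁴.
Polar second moment: J = I_x + I_y = 274 619 904 mm⁴.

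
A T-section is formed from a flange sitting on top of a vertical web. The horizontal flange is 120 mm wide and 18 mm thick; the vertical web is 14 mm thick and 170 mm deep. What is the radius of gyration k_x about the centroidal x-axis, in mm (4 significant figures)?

Treat the section as a set of non-overlapping primitives; coordinates are from the bounding-box lower-left.
Flange: 120 × 18, A = 2 160 mm², y = 179 mm, Ī = 58 320 mm⁴.
Web: 14 × 170, A = 2 380 mm², y = 85 mm, Ī = 5 731 833 mm⁴.
Centroid: ȳ = ΣA·y / ΣA = 129.722 mm.
Transfer each piece to the centroidal x-axis using Ī + A·d² with d = y − 129.722:
  flange: d = 49.2775 mm → contributes +5 303 395 mm⁴
  web: d = -44.7225 mm → contributes +10 492 069 mm⁴
Total I = 15 795 464 mm⁴.
Radius of gyration: k = √(I/A) = √(15 795 464 / 4 540) = 58.9845 mm.

k_x ≈ 58.98 mm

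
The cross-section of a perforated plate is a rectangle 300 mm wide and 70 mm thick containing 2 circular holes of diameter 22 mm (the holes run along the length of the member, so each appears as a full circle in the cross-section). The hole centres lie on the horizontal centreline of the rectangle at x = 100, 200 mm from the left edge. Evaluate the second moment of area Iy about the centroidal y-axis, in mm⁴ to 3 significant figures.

Iy ≈ 1.56 × 10⁸ mm⁴

Split into non-overlapping primitives; take the origin at the lower-left of the bounding box.
Plate: 300 × 70, A = 21 000 mm², x = 150 mm, Ī = 157 500 000 mm⁴.
Hole 1 (subtracted): ⌀22, A = 380.13 mm², x = 100 mm, Ī = 11 499 mm⁴.
Hole 2 (subtracted): ⌀22, A = 380.13 mm², x = 200 mm, Ī = 11 499 mm⁴.
By symmetry the centroid is at mid-width, x̄ = 150 mm.
Transfer each piece to the centroidal y-axis using Ī + A·d² with d = x − 150:
  plate: d = 0 mm → contributes +157 500 000 mm⁴
  hole 1: d = -50 mm → contributes −961 831 mm⁴
  hole 2: d = 50 mm → contributes −961 831 mm⁴
Total I = 155 576 338 mm⁴.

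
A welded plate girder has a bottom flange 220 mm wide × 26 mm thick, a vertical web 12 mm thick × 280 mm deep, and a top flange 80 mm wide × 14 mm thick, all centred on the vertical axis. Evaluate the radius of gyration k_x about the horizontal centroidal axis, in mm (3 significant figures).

k_x ≈ 113 mm

Split into non-overlapping primitives; take the origin at the lower-left of the bounding box.
Bottom plate: 220 × 26, A = 5 720 mm², y = 13 mm, Ī = 322 227 mm⁴.
Web plate: 12 × 280, A = 3 360 mm², y = 166 mm, Ī = 21 952 000 mm⁴.
Top plate: 80 × 14, A = 1 120 mm², y = 313 mm, Ī = 18 293 mm⁴.
Centroid: ȳ = ΣA·y / ΣA = 96.341 mm.
Transfer each piece to the horizontal centroidal axis using Ī + A·d² with d = y − 96.341:
  bottom plate: d = -83.341 mm → contributes +40 051 926 mm⁴
  web plate: d = 69.659 mm → contributes +38 255 902 mm⁴
  top plate: d = 216.66 mm → contributes +52 592 265 mm⁴
Total I = 130 900 093 mm⁴.
Radius of gyration: k = √(I/A) = √(130 900 093 / 10 200) = 113.28 mm.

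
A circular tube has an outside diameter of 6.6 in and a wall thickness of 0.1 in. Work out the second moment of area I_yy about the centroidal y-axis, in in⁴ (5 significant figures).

Decompose the section into non-overlapping parts with the origin at the bottom-left of its bounding rectangle.
Outer circle: ⌀6.6, A = 34.21194 in², x = 3.3 in, Ī = 93.14202 in⁴.
Bore (subtracted): ⌀6.4, A = 32.16991 in², x = 3.3 in, Ī = 82.35497 in⁴.
By symmetry the centroid is at mid-width, x̄ = 3.3 in.
All pieces are centred on the centroidal y-axis, so I = ΣĪ (holes subtracted) = 10.78705 in⁴.

I_yy ≈ 10.787 in⁴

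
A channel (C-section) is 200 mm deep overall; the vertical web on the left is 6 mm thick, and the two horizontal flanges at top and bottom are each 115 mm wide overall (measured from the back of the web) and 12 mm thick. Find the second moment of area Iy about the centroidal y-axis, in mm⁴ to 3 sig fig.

Break the section into simple shapes (no overlaps), measuring from the bottom-left corner of the bounding box.
Web: 6 × 200, A = 1 200 mm², x = 3 mm, Ī = 3 600 mm⁴.
Top flange (beyond web): 109 × 12, A = 1 308 mm², x = 60.5 mm, Ī = 1 295 029 mm⁴.
Bottom flange (beyond web): 109 × 12, A = 1 308 mm², x = 60.5 mm, Ī = 1 295 029 mm⁴.
Centroid: x̄ = ΣA·x / ΣA = 42.418 mm.
Transfer each piece to the centroidal y-axis using Ī + A·d² with d = x − 42.418:
  web: d = -39.418 mm → contributes +1 868 157 mm⁴
  top flange (beyond web): d = 18.082 mm → contributes +1 722 680 mm⁴
  bottom flange (beyond web): d = 18.082 mm → contributes +1 722 680 mm⁴
Total I = 5 313 516 mm⁴.

Iy ≈ 5.31 × 10⁶ mm⁴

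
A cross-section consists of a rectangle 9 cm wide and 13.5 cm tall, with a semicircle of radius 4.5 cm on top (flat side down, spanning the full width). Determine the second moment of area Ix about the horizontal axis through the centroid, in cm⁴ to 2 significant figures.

Break the section into simple shapes (no overlaps), measuring from the bottom-left corner of the bounding box.
Rectangular body: 9 × 13.5, A = 121.5 cm², y = 6.75 cm, Ī = 1 845 cm⁴.
Semicircular cap: semicircle r = 4.5, A = 31.81 cm², y = 15.41 cm, Ī = 45.01 cm⁴.
Centroid: ȳ = ΣA·y / ΣA = 8.547 cm.
Transfer each piece to the horizontal axis through the centroid using Ī + A·d² with d = y − 8.547:
  rectangular body: d = -1.797 cm → contributes +2 238 cm⁴
  semicircular cap: d = 6.863 cm → contributes +1 543 cm⁴
Total I = 3 781 cm⁴.

Ix ≈ 3800 cm⁴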